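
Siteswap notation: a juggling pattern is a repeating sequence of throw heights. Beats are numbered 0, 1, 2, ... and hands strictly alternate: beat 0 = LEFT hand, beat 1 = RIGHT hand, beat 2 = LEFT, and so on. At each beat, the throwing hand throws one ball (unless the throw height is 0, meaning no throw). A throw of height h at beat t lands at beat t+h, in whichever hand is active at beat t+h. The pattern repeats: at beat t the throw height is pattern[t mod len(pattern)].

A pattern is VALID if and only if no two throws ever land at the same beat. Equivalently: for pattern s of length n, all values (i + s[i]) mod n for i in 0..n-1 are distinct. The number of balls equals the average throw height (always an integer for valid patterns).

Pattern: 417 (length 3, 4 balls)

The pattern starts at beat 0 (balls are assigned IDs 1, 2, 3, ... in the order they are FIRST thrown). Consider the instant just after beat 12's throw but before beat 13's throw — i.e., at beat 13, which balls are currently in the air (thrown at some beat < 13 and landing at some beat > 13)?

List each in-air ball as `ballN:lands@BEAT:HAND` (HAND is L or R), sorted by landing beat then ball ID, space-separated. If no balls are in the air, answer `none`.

Answer: ball3:lands@15:R ball1:lands@16:L ball4:lands@18:L

Derivation:
Beat 0 (L): throw ball1 h=4 -> lands@4:L; in-air after throw: [b1@4:L]
Beat 1 (R): throw ball2 h=1 -> lands@2:L; in-air after throw: [b2@2:L b1@4:L]
Beat 2 (L): throw ball2 h=7 -> lands@9:R; in-air after throw: [b1@4:L b2@9:R]
Beat 3 (R): throw ball3 h=4 -> lands@7:R; in-air after throw: [b1@4:L b3@7:R b2@9:R]
Beat 4 (L): throw ball1 h=1 -> lands@5:R; in-air after throw: [b1@5:R b3@7:R b2@9:R]
Beat 5 (R): throw ball1 h=7 -> lands@12:L; in-air after throw: [b3@7:R b2@9:R b1@12:L]
Beat 6 (L): throw ball4 h=4 -> lands@10:L; in-air after throw: [b3@7:R b2@9:R b4@10:L b1@12:L]
Beat 7 (R): throw ball3 h=1 -> lands@8:L; in-air after throw: [b3@8:L b2@9:R b4@10:L b1@12:L]
Beat 8 (L): throw ball3 h=7 -> lands@15:R; in-air after throw: [b2@9:R b4@10:L b1@12:L b3@15:R]
Beat 9 (R): throw ball2 h=4 -> lands@13:R; in-air after throw: [b4@10:L b1@12:L b2@13:R b3@15:R]
Beat 10 (L): throw ball4 h=1 -> lands@11:R; in-air after throw: [b4@11:R b1@12:L b2@13:R b3@15:R]
Beat 11 (R): throw ball4 h=7 -> lands@18:L; in-air after throw: [b1@12:L b2@13:R b3@15:R b4@18:L]
Beat 12 (L): throw ball1 h=4 -> lands@16:L; in-air after throw: [b2@13:R b3@15:R b1@16:L b4@18:L]
Beat 13 (R): throw ball2 h=1 -> lands@14:L; in-air after throw: [b2@14:L b3@15:R b1@16:L b4@18:L]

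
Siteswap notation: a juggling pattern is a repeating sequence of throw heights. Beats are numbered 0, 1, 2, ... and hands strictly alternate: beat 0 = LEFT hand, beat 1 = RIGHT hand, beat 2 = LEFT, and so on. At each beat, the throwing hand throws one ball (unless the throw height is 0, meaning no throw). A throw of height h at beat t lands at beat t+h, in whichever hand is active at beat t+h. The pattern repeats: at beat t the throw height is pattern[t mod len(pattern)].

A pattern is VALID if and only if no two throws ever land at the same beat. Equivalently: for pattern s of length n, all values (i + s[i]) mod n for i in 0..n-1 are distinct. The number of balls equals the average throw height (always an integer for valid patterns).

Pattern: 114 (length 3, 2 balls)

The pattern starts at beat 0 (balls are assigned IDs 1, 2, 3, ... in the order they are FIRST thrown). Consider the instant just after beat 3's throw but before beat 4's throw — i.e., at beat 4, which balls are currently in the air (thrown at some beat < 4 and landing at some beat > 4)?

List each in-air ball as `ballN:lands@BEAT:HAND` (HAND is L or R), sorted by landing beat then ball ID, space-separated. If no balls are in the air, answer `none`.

Answer: ball1:lands@6:L

Derivation:
Beat 0 (L): throw ball1 h=1 -> lands@1:R; in-air after throw: [b1@1:R]
Beat 1 (R): throw ball1 h=1 -> lands@2:L; in-air after throw: [b1@2:L]
Beat 2 (L): throw ball1 h=4 -> lands@6:L; in-air after throw: [b1@6:L]
Beat 3 (R): throw ball2 h=1 -> lands@4:L; in-air after throw: [b2@4:L b1@6:L]
Beat 4 (L): throw ball2 h=1 -> lands@5:R; in-air after throw: [b2@5:R b1@6:L]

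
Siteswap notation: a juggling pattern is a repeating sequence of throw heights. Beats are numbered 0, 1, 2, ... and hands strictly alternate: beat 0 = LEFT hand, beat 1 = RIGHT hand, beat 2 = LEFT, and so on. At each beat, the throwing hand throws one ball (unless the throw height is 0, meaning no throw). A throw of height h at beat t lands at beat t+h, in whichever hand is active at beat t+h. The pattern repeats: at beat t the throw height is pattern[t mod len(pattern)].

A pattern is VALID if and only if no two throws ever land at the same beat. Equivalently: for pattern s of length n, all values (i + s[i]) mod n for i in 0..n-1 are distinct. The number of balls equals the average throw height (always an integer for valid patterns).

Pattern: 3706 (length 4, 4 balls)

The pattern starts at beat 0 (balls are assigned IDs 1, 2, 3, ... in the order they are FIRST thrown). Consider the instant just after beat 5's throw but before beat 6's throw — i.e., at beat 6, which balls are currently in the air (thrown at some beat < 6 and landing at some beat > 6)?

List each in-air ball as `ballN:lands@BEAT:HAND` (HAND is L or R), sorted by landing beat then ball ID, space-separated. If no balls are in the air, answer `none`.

Answer: ball3:lands@7:R ball2:lands@8:L ball1:lands@9:R ball4:lands@12:L

Derivation:
Beat 0 (L): throw ball1 h=3 -> lands@3:R; in-air after throw: [b1@3:R]
Beat 1 (R): throw ball2 h=7 -> lands@8:L; in-air after throw: [b1@3:R b2@8:L]
Beat 3 (R): throw ball1 h=6 -> lands@9:R; in-air after throw: [b2@8:L b1@9:R]
Beat 4 (L): throw ball3 h=3 -> lands@7:R; in-air after throw: [b3@7:R b2@8:L b1@9:R]
Beat 5 (R): throw ball4 h=7 -> lands@12:L; in-air after throw: [b3@7:R b2@8:L b1@9:R b4@12:L]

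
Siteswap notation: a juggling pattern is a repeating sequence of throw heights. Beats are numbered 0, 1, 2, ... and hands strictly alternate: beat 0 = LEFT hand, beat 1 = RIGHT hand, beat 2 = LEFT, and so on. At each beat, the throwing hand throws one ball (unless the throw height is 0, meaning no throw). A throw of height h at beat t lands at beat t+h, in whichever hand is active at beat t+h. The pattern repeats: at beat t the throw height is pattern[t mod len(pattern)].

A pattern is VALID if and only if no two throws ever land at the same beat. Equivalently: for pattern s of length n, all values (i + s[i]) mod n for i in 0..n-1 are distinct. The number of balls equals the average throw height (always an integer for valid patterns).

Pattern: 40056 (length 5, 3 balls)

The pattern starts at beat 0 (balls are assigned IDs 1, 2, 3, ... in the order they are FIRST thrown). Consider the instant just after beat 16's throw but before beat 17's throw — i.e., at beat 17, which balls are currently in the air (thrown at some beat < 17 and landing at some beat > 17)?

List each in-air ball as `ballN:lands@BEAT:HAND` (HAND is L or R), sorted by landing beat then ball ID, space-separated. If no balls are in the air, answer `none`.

Answer: ball2:lands@18:L ball3:lands@19:R ball1:lands@20:L

Derivation:
Beat 0 (L): throw ball1 h=4 -> lands@4:L; in-air after throw: [b1@4:L]
Beat 3 (R): throw ball2 h=5 -> lands@8:L; in-air after throw: [b1@4:L b2@8:L]
Beat 4 (L): throw ball1 h=6 -> lands@10:L; in-air after throw: [b2@8:L b1@10:L]
Beat 5 (R): throw ball3 h=4 -> lands@9:R; in-air after throw: [b2@8:L b3@9:R b1@10:L]
Beat 8 (L): throw ball2 h=5 -> lands@13:R; in-air after throw: [b3@9:R b1@10:L b2@13:R]
Beat 9 (R): throw ball3 h=6 -> lands@15:R; in-air after throw: [b1@10:L b2@13:R b3@15:R]
Beat 10 (L): throw ball1 h=4 -> lands@14:L; in-air after throw: [b2@13:R b1@14:L b3@15:R]
Beat 13 (R): throw ball2 h=5 -> lands@18:L; in-air after throw: [b1@14:L b3@15:R b2@18:L]
Beat 14 (L): throw ball1 h=6 -> lands@20:L; in-air after throw: [b3@15:R b2@18:L b1@20:L]
Beat 15 (R): throw ball3 h=4 -> lands@19:R; in-air after throw: [b2@18:L b3@19:R b1@20:L]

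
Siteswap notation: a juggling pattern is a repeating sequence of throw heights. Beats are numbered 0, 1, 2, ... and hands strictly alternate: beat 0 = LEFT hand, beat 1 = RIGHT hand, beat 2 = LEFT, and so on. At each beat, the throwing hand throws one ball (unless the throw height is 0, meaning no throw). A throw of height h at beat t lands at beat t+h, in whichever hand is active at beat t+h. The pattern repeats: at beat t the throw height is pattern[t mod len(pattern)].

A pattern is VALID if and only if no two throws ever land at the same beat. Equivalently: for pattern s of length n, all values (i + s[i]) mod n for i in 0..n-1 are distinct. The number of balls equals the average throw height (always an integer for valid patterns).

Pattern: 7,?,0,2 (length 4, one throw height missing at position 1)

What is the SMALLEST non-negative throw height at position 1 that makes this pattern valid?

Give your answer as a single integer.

Answer: 3

Derivation:
i=0: (0 + 7) mod 4 = 3
i=1: s[i]=? (unknown)
i=2: (2 + 0) mod 4 = 2
i=3: (3 + 2) mod 4 = 1
Known residues: [1, 2, 3]; need a permutation of 0..3, so missing residue r = 0
Need (1 + s) mod 4 = 0; smallest s = (0 - 1) mod 4 = 3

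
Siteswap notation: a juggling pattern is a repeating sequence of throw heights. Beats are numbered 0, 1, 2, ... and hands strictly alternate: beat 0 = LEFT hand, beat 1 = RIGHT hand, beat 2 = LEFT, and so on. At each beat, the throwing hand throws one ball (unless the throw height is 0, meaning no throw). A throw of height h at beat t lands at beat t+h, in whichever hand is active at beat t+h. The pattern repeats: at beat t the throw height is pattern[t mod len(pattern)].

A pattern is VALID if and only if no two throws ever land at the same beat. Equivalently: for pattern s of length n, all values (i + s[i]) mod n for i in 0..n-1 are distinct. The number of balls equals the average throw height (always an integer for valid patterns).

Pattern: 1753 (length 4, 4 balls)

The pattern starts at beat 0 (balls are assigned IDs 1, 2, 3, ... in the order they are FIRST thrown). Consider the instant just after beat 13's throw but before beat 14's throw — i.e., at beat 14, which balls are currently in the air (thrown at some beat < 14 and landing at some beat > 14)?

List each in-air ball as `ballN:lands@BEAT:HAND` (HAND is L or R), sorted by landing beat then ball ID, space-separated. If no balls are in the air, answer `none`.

Beat 0 (L): throw ball1 h=1 -> lands@1:R; in-air after throw: [b1@1:R]
Beat 1 (R): throw ball1 h=7 -> lands@8:L; in-air after throw: [b1@8:L]
Beat 2 (L): throw ball2 h=5 -> lands@7:R; in-air after throw: [b2@7:R b1@8:L]
Beat 3 (R): throw ball3 h=3 -> lands@6:L; in-air after throw: [b3@6:L b2@7:R b1@8:L]
Beat 4 (L): throw ball4 h=1 -> lands@5:R; in-air after throw: [b4@5:R b3@6:L b2@7:R b1@8:L]
Beat 5 (R): throw ball4 h=7 -> lands@12:L; in-air after throw: [b3@6:L b2@7:R b1@8:L b4@12:L]
Beat 6 (L): throw ball3 h=5 -> lands@11:R; in-air after throw: [b2@7:R b1@8:L b3@11:R b4@12:L]
Beat 7 (R): throw ball2 h=3 -> lands@10:L; in-air after throw: [b1@8:L b2@10:L b3@11:R b4@12:L]
Beat 8 (L): throw ball1 h=1 -> lands@9:R; in-air after throw: [b1@9:R b2@10:L b3@11:R b4@12:L]
Beat 9 (R): throw ball1 h=7 -> lands@16:L; in-air after throw: [b2@10:L b3@11:R b4@12:L b1@16:L]
Beat 10 (L): throw ball2 h=5 -> lands@15:R; in-air after throw: [b3@11:R b4@12:L b2@15:R b1@16:L]
Beat 11 (R): throw ball3 h=3 -> lands@14:L; in-air after throw: [b4@12:L b3@14:L b2@15:R b1@16:L]
Beat 12 (L): throw ball4 h=1 -> lands@13:R; in-air after throw: [b4@13:R b3@14:L b2@15:R b1@16:L]
Beat 13 (R): throw ball4 h=7 -> lands@20:L; in-air after throw: [b3@14:L b2@15:R b1@16:L b4@20:L]
Beat 14 (L): throw ball3 h=5 -> lands@19:R; in-air after throw: [b2@15:R b1@16:L b3@19:R b4@20:L]

Answer: ball2:lands@15:R ball1:lands@16:L ball4:lands@20:L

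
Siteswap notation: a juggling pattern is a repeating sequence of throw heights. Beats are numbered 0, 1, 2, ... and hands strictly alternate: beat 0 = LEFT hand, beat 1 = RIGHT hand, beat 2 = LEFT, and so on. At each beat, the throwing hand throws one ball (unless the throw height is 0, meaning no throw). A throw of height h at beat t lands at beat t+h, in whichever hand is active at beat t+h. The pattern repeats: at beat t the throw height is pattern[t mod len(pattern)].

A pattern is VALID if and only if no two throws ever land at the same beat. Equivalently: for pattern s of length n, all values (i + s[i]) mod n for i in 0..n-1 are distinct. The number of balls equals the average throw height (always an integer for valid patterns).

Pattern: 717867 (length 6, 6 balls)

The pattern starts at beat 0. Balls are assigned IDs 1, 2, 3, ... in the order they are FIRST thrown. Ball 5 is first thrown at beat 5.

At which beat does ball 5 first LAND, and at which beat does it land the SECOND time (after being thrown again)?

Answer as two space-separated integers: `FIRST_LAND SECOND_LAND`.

Answer: 12 19

Derivation:
Beat 0 (L): throw ball1 h=7 -> lands@7:R; in-air after throw: [b1@7:R]
Beat 1 (R): throw ball2 h=1 -> lands@2:L; in-air after throw: [b2@2:L b1@7:R]
Beat 2 (L): throw ball2 h=7 -> lands@9:R; in-air after throw: [b1@7:R b2@9:R]
Beat 3 (R): throw ball3 h=8 -> lands@11:R; in-air after throw: [b1@7:R b2@9:R b3@11:R]
Beat 4 (L): throw ball4 h=6 -> lands@10:L; in-air after throw: [b1@7:R b2@9:R b4@10:L b3@11:R]
Beat 5 (R): throw ball5 h=7 -> lands@12:L; in-air after throw: [b1@7:R b2@9:R b4@10:L b3@11:R b5@12:L]
Beat 6 (L): throw ball6 h=7 -> lands@13:R; in-air after throw: [b1@7:R b2@9:R b4@10:L b3@11:R b5@12:L b6@13:R]
Beat 7 (R): throw ball1 h=1 -> lands@8:L; in-air after throw: [b1@8:L b2@9:R b4@10:L b3@11:R b5@12:L b6@13:R]
Beat 8 (L): throw ball1 h=7 -> lands@15:R; in-air after throw: [b2@9:R b4@10:L b3@11:R b5@12:L b6@13:R b1@15:R]
Beat 9 (R): throw ball2 h=8 -> lands@17:R; in-air after throw: [b4@10:L b3@11:R b5@12:L b6@13:R b1@15:R b2@17:R]
Beat 10 (L): throw ball4 h=6 -> lands@16:L; in-air after throw: [b3@11:R b5@12:L b6@13:R b1@15:R b4@16:L b2@17:R]
Beat 11 (R): throw ball3 h=7 -> lands@18:L; in-air after throw: [b5@12:L b6@13:R b1@15:R b4@16:L b2@17:R b3@18:L]
Beat 12 (L): throw ball5 h=7 -> lands@19:R; in-air after throw: [b6@13:R b1@15:R b4@16:L b2@17:R b3@18:L b5@19:R]
Beat 13 (R): throw ball6 h=1 -> lands@14:L; in-air after throw: [b6@14:L b1@15:R b4@16:L b2@17:R b3@18:L b5@19:R]
Beat 14 (L): throw ball6 h=7 -> lands@21:R; in-air after throw: [b1@15:R b4@16:L b2@17:R b3@18:L b5@19:R b6@21:R]
Ball 5: thrown@5 h=7 -> first land @12; rethrown@12 h=7 -> second land @19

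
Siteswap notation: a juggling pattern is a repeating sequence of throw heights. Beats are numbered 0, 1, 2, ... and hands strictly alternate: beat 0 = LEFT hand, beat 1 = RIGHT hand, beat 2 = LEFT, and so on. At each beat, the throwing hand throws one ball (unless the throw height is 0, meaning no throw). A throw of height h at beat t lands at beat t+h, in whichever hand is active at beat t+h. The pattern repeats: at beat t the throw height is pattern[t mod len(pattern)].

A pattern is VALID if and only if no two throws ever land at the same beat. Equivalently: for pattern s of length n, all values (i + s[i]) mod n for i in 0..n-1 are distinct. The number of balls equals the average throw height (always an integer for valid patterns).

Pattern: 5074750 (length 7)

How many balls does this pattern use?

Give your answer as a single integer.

Pattern = [5, 0, 7, 4, 7, 5, 0], length n = 7
  position 0: throw height = 5, running sum = 5
  position 1: throw height = 0, running sum = 5
  position 2: throw height = 7, running sum = 12
  position 3: throw height = 4, running sum = 16
  position 4: throw height = 7, running sum = 23
  position 5: throw height = 5, running sum = 28
  position 6: throw height = 0, running sum = 28
Total sum = 28; balls = sum / n = 28 / 7 = 4

Answer: 4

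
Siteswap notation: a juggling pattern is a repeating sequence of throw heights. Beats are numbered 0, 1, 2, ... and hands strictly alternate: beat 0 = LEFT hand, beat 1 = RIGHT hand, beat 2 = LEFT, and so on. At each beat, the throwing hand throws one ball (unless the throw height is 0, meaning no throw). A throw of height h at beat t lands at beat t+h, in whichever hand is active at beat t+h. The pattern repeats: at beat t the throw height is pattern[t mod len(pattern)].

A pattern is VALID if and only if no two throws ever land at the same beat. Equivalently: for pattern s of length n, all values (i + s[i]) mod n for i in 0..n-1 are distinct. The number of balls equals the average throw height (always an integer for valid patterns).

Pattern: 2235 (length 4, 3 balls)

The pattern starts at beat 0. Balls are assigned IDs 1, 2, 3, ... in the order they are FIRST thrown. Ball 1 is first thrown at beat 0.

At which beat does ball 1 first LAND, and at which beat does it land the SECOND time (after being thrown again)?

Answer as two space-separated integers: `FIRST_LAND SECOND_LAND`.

Beat 0 (L): throw ball1 h=2 -> lands@2:L; in-air after throw: [b1@2:L]
Beat 1 (R): throw ball2 h=2 -> lands@3:R; in-air after throw: [b1@2:L b2@3:R]
Beat 2 (L): throw ball1 h=3 -> lands@5:R; in-air after throw: [b2@3:R b1@5:R]
Beat 3 (R): throw ball2 h=5 -> lands@8:L; in-air after throw: [b1@5:R b2@8:L]
Beat 4 (L): throw ball3 h=2 -> lands@6:L; in-air after throw: [b1@5:R b3@6:L b2@8:L]
Beat 5 (R): throw ball1 h=2 -> lands@7:R; in-air after throw: [b3@6:L b1@7:R b2@8:L]
Ball 1: thrown@0 h=2 -> first land @2; rethrown@2 h=3 -> second land @5

Answer: 2 5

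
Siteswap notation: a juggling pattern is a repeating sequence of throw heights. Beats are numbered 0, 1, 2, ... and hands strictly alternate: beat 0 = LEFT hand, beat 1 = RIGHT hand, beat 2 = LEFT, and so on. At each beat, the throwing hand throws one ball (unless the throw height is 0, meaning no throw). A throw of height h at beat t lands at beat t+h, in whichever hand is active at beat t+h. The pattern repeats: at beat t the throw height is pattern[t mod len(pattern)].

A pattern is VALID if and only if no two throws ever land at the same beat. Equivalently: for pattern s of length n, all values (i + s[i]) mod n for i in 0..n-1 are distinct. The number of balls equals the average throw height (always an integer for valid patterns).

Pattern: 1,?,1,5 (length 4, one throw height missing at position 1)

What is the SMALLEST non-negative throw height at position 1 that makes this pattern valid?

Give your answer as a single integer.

i=0: (0 + 1) mod 4 = 1
i=1: s[i]=? (unknown)
i=2: (2 + 1) mod 4 = 3
i=3: (3 + 5) mod 4 = 0
Known residues: [0, 1, 3]; need a permutation of 0..3, so missing residue r = 2
Need (1 + s) mod 4 = 2; smallest s = (2 - 1) mod 4 = 1

Answer: 1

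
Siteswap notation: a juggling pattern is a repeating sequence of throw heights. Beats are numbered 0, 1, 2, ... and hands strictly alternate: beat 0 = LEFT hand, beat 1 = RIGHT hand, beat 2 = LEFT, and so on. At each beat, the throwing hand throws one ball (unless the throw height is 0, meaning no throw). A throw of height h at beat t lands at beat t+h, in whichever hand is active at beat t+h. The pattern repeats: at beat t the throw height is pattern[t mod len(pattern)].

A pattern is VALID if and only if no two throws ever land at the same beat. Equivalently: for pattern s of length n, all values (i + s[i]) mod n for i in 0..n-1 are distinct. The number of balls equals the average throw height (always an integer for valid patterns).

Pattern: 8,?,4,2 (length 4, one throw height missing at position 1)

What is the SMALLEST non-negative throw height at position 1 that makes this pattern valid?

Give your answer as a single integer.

Answer: 2

Derivation:
i=0: (0 + 8) mod 4 = 0
i=1: s[i]=? (unknown)
i=2: (2 + 4) mod 4 = 2
i=3: (3 + 2) mod 4 = 1
Known residues: [0, 1, 2]; need a permutation of 0..3, so missing residue r = 3
Need (1 + s) mod 4 = 3; smallest s = (3 - 1) mod 4 = 2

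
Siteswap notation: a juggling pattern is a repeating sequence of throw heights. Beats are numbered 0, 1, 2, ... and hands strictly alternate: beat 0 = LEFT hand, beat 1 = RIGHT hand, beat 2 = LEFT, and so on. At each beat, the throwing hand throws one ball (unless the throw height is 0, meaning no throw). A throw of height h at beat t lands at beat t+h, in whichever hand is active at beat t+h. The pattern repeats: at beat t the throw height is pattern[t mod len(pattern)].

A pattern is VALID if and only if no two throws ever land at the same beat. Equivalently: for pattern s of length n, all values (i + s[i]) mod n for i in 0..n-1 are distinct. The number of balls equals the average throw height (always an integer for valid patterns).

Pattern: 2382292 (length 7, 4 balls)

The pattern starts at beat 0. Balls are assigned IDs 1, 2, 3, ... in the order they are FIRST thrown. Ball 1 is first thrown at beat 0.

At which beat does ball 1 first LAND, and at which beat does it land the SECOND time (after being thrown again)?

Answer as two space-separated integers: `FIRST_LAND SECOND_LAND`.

Beat 0 (L): throw ball1 h=2 -> lands@2:L; in-air after throw: [b1@2:L]
Beat 1 (R): throw ball2 h=3 -> lands@4:L; in-air after throw: [b1@2:L b2@4:L]
Beat 2 (L): throw ball1 h=8 -> lands@10:L; in-air after throw: [b2@4:L b1@10:L]
Beat 3 (R): throw ball3 h=2 -> lands@5:R; in-air after throw: [b2@4:L b3@5:R b1@10:L]
Beat 4 (L): throw ball2 h=2 -> lands@6:L; in-air after throw: [b3@5:R b2@6:L b1@10:L]
Beat 5 (R): throw ball3 h=9 -> lands@14:L; in-air after throw: [b2@6:L b1@10:L b3@14:L]
Beat 6 (L): throw ball2 h=2 -> lands@8:L; in-air after throw: [b2@8:L b1@10:L b3@14:L]
Beat 7 (R): throw ball4 h=2 -> lands@9:R; in-air after throw: [b2@8:L b4@9:R b1@10:L b3@14:L]
Beat 8 (L): throw ball2 h=3 -> lands@11:R; in-air after throw: [b4@9:R b1@10:L b2@11:R b3@14:L]
Beat 9 (R): throw ball4 h=8 -> lands@17:R; in-air after throw: [b1@10:L b2@11:R b3@14:L b4@17:R]
Beat 10 (L): throw ball1 h=2 -> lands@12:L; in-air after throw: [b2@11:R b1@12:L b3@14:L b4@17:R]
Ball 1: thrown@0 h=2 -> first land @2; rethrown@2 h=8 -> second land @10

Answer: 2 10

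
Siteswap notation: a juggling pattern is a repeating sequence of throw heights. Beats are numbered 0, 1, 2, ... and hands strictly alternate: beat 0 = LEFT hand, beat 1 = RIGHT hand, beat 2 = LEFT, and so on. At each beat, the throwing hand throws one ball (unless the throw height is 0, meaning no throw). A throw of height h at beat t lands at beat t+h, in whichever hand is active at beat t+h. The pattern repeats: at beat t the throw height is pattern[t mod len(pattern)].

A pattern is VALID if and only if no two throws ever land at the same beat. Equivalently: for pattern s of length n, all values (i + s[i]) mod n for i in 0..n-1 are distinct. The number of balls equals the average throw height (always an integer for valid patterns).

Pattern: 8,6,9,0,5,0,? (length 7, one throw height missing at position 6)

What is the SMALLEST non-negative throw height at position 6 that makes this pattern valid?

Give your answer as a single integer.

Answer: 0

Derivation:
i=0: (0 + 8) mod 7 = 1
i=1: (1 + 6) mod 7 = 0
i=2: (2 + 9) mod 7 = 4
i=3: (3 + 0) mod 7 = 3
i=4: (4 + 5) mod 7 = 2
i=5: (5 + 0) mod 7 = 5
i=6: s[i]=? (unknown)
Known residues: [0, 1, 2, 3, 4, 5]; need a permutation of 0..6, so missing residue r = 6
Need (6 + s) mod 7 = 6; smallest s = (6 - 6) mod 7 = 0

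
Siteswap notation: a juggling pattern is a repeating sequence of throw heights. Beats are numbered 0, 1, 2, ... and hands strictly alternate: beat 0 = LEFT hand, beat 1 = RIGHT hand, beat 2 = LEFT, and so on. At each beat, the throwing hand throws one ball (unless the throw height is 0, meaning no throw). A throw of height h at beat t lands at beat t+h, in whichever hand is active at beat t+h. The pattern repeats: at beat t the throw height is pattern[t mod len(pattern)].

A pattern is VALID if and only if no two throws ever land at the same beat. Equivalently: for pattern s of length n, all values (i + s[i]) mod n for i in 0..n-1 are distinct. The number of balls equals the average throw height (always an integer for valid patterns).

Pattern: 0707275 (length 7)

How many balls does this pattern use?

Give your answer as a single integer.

Pattern = [0, 7, 0, 7, 2, 7, 5], length n = 7
  position 0: throw height = 0, running sum = 0
  position 1: throw height = 7, running sum = 7
  position 2: throw height = 0, running sum = 7
  position 3: throw height = 7, running sum = 14
  position 4: throw height = 2, running sum = 16
  position 5: throw height = 7, running sum = 23
  position 6: throw height = 5, running sum = 28
Total sum = 28; balls = sum / n = 28 / 7 = 4

Answer: 4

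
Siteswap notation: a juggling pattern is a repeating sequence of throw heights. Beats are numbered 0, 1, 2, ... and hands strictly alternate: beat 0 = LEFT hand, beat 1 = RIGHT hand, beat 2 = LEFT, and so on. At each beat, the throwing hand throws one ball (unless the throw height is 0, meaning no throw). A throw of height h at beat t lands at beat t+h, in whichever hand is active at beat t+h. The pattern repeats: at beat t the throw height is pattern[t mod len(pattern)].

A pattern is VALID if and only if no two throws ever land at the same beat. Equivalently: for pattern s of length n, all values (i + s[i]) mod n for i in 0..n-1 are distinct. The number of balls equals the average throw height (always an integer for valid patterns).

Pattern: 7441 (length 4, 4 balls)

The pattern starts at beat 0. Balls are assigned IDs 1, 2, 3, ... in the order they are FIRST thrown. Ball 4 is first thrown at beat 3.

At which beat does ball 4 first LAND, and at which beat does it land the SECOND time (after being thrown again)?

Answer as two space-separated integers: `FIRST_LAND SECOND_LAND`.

Answer: 4 11

Derivation:
Beat 0 (L): throw ball1 h=7 -> lands@7:R; in-air after throw: [b1@7:R]
Beat 1 (R): throw ball2 h=4 -> lands@5:R; in-air after throw: [b2@5:R b1@7:R]
Beat 2 (L): throw ball3 h=4 -> lands@6:L; in-air after throw: [b2@5:R b3@6:L b1@7:R]
Beat 3 (R): throw ball4 h=1 -> lands@4:L; in-air after throw: [b4@4:L b2@5:R b3@6:L b1@7:R]
Beat 4 (L): throw ball4 h=7 -> lands@11:R; in-air after throw: [b2@5:R b3@6:L b1@7:R b4@11:R]
Beat 5 (R): throw ball2 h=4 -> lands@9:R; in-air after throw: [b3@6:L b1@7:R b2@9:R b4@11:R]
Beat 6 (L): throw ball3 h=4 -> lands@10:L; in-air after throw: [b1@7:R b2@9:R b3@10:L b4@11:R]
Beat 7 (R): throw ball1 h=1 -> lands@8:L; in-air after throw: [b1@8:L b2@9:R b3@10:L b4@11:R]
Beat 8 (L): throw ball1 h=7 -> lands@15:R; in-air after throw: [b2@9:R b3@10:L b4@11:R b1@15:R]
Beat 9 (R): throw ball2 h=4 -> lands@13:R; in-air after throw: [b3@10:L b4@11:R b2@13:R b1@15:R]
Beat 10 (L): throw ball3 h=4 -> lands@14:L; in-air after throw: [b4@11:R b2@13:R b3@14:L b1@15:R]
Beat 11 (R): throw ball4 h=1 -> lands@12:L; in-air after throw: [b4@12:L b2@13:R b3@14:L b1@15:R]
Ball 4: thrown@3 h=1 -> first land @4; rethrown@4 h=7 -> second land @11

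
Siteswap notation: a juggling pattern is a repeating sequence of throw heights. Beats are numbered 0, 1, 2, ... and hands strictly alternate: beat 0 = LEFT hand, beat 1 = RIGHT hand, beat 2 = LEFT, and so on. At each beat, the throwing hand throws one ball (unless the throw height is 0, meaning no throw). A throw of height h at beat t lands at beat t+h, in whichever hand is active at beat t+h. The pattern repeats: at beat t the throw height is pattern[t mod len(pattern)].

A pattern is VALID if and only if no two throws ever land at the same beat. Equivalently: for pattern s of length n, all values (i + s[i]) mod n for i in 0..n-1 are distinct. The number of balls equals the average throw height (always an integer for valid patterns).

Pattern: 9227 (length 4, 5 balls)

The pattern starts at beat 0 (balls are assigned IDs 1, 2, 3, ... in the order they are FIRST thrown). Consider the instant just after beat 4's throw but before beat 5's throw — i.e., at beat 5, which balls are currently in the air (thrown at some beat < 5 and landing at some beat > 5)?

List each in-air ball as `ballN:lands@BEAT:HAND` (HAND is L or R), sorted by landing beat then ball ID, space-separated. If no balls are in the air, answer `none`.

Beat 0 (L): throw ball1 h=9 -> lands@9:R; in-air after throw: [b1@9:R]
Beat 1 (R): throw ball2 h=2 -> lands@3:R; in-air after throw: [b2@3:R b1@9:R]
Beat 2 (L): throw ball3 h=2 -> lands@4:L; in-air after throw: [b2@3:R b3@4:L b1@9:R]
Beat 3 (R): throw ball2 h=7 -> lands@10:L; in-air after throw: [b3@4:L b1@9:R b2@10:L]
Beat 4 (L): throw ball3 h=9 -> lands@13:R; in-air after throw: [b1@9:R b2@10:L b3@13:R]
Beat 5 (R): throw ball4 h=2 -> lands@7:R; in-air after throw: [b4@7:R b1@9:R b2@10:L b3@13:R]

Answer: ball1:lands@9:R ball2:lands@10:L ball3:lands@13:R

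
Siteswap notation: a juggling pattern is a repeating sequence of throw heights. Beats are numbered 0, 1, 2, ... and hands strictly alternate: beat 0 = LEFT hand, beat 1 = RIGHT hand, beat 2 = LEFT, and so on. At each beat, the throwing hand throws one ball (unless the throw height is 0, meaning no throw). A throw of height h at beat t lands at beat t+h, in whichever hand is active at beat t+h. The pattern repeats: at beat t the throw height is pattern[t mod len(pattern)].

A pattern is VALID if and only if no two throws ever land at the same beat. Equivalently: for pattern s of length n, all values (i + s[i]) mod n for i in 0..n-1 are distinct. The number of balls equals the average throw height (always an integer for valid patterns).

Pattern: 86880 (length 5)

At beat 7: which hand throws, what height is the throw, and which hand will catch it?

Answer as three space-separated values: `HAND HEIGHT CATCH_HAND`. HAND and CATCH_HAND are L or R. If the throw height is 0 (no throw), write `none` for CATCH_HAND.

Answer: R 8 R

Derivation:
Beat 7: 7 mod 2 = 1, so hand = R
Throw height = pattern[7 mod 5] = pattern[2] = 8
Lands at beat 7+8=15, 15 mod 2 = 1, so catch hand = R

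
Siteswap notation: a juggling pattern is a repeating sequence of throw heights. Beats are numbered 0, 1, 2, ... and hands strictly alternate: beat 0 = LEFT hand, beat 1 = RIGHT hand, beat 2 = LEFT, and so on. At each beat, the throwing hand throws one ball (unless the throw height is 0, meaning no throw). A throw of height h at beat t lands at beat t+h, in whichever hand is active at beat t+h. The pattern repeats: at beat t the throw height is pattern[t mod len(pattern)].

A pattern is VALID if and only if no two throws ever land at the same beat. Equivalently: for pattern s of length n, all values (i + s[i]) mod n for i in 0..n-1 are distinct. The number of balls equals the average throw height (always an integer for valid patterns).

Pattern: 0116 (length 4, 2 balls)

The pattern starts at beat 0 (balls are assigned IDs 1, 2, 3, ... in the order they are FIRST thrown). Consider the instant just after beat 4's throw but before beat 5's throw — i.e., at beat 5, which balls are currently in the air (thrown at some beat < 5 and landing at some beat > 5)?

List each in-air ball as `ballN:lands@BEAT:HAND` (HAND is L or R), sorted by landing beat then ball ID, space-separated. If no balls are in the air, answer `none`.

Beat 1 (R): throw ball1 h=1 -> lands@2:L; in-air after throw: [b1@2:L]
Beat 2 (L): throw ball1 h=1 -> lands@3:R; in-air after throw: [b1@3:R]
Beat 3 (R): throw ball1 h=6 -> lands@9:R; in-air after throw: [b1@9:R]
Beat 5 (R): throw ball2 h=1 -> lands@6:L; in-air after throw: [b2@6:L b1@9:R]

Answer: ball1:lands@9:R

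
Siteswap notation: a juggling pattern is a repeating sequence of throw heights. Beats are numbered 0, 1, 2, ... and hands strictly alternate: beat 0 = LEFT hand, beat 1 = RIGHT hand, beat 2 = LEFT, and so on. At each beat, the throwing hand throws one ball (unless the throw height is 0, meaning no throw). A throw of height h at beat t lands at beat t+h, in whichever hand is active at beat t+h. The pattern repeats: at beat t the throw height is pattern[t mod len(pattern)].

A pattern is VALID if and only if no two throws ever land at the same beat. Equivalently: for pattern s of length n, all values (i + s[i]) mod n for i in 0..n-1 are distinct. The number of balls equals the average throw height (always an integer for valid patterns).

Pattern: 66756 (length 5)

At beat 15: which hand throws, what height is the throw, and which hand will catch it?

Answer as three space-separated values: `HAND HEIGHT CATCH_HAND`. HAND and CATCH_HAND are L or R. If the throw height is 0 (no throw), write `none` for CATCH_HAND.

Answer: R 6 R

Derivation:
Beat 15: 15 mod 2 = 1, so hand = R
Throw height = pattern[15 mod 5] = pattern[0] = 6
Lands at beat 15+6=21, 21 mod 2 = 1, so catch hand = R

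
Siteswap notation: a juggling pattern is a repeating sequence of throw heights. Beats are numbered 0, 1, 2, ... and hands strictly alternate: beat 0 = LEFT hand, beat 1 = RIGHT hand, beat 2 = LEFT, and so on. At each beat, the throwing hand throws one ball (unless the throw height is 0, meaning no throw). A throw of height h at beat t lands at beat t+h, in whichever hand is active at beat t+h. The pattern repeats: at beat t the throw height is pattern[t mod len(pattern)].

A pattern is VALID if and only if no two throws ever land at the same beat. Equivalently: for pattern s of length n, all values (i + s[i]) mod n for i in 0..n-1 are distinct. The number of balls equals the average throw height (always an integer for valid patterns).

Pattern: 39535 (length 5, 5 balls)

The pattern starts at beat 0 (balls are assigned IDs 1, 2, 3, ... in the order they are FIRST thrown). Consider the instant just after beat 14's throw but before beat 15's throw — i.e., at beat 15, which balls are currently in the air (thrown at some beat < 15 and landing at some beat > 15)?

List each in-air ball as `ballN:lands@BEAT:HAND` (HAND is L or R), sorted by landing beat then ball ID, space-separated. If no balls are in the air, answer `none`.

Answer: ball2:lands@16:L ball3:lands@17:R ball4:lands@19:R ball5:lands@20:L

Derivation:
Beat 0 (L): throw ball1 h=3 -> lands@3:R; in-air after throw: [b1@3:R]
Beat 1 (R): throw ball2 h=9 -> lands@10:L; in-air after throw: [b1@3:R b2@10:L]
Beat 2 (L): throw ball3 h=5 -> lands@7:R; in-air after throw: [b1@3:R b3@7:R b2@10:L]
Beat 3 (R): throw ball1 h=3 -> lands@6:L; in-air after throw: [b1@6:L b3@7:R b2@10:L]
Beat 4 (L): throw ball4 h=5 -> lands@9:R; in-air after throw: [b1@6:L b3@7:R b4@9:R b2@10:L]
Beat 5 (R): throw ball5 h=3 -> lands@8:L; in-air after throw: [b1@6:L b3@7:R b5@8:L b4@9:R b2@10:L]
Beat 6 (L): throw ball1 h=9 -> lands@15:R; in-air after throw: [b3@7:R b5@8:L b4@9:R b2@10:L b1@15:R]
Beat 7 (R): throw ball3 h=5 -> lands@12:L; in-air after throw: [b5@8:L b4@9:R b2@10:L b3@12:L b1@15:R]
Beat 8 (L): throw ball5 h=3 -> lands@11:R; in-air after throw: [b4@9:R b2@10:L b5@11:R b3@12:L b1@15:R]
Beat 9 (R): throw ball4 h=5 -> lands@14:L; in-air after throw: [b2@10:L b5@11:R b3@12:L b4@14:L b1@15:R]
Beat 10 (L): throw ball2 h=3 -> lands@13:R; in-air after throw: [b5@11:R b3@12:L b2@13:R b4@14:L b1@15:R]
Beat 11 (R): throw ball5 h=9 -> lands@20:L; in-air after throw: [b3@12:L b2@13:R b4@14:L b1@15:R b5@20:L]
Beat 12 (L): throw ball3 h=5 -> lands@17:R; in-air after throw: [b2@13:R b4@14:L b1@15:R b3@17:R b5@20:L]
Beat 13 (R): throw ball2 h=3 -> lands@16:L; in-air after throw: [b4@14:L b1@15:R b2@16:L b3@17:R b5@20:L]
Beat 14 (L): throw ball4 h=5 -> lands@19:R; in-air after throw: [b1@15:R b2@16:L b3@17:R b4@19:R b5@20:L]
Beat 15 (R): throw ball1 h=3 -> lands@18:L; in-air after throw: [b2@16:L b3@17:R b1@18:L b4@19:R b5@20:L]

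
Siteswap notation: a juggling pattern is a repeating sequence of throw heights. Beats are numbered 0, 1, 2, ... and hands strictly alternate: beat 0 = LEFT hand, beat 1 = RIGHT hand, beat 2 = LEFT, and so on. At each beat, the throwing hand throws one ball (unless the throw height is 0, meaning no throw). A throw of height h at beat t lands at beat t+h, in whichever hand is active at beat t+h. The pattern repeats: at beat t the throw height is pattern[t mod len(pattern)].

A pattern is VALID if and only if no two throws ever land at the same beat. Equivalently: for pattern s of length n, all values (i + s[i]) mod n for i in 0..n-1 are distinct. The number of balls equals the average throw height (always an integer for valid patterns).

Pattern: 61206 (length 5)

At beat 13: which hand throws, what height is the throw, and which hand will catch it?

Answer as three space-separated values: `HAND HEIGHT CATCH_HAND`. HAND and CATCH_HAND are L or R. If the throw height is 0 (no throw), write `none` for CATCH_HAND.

Answer: R 0 none

Derivation:
Beat 13: 13 mod 2 = 1, so hand = R
Throw height = pattern[13 mod 5] = pattern[3] = 0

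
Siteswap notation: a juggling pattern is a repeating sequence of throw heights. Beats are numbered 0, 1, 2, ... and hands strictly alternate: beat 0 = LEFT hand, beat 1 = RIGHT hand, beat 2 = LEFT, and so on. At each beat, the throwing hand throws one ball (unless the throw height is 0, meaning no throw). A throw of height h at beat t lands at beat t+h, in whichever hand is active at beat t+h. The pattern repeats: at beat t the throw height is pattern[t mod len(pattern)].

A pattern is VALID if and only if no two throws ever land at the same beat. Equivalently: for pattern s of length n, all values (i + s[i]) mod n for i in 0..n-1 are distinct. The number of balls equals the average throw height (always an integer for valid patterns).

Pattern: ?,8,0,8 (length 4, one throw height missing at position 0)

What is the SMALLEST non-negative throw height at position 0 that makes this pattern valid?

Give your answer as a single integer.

Answer: 0

Derivation:
i=0: s[i]=? (unknown)
i=1: (1 + 8) mod 4 = 1
i=2: (2 + 0) mod 4 = 2
i=3: (3 + 8) mod 4 = 3
Known residues: [1, 2, 3]; need a permutation of 0..3, so missing residue r = 0
Need (0 + s) mod 4 = 0; smallest s = (0 - 0) mod 4 = 0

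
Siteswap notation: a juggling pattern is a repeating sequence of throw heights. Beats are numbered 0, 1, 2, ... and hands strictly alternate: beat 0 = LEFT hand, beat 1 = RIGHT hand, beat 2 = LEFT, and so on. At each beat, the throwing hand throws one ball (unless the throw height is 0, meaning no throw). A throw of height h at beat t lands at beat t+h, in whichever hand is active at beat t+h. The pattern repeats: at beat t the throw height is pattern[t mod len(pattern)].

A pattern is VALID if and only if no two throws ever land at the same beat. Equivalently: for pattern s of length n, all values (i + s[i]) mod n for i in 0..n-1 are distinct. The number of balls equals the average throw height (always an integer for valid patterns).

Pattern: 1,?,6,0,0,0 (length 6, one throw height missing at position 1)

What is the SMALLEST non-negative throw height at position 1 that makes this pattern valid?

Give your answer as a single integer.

i=0: (0 + 1) mod 6 = 1
i=1: s[i]=? (unknown)
i=2: (2 + 6) mod 6 = 2
i=3: (3 + 0) mod 6 = 3
i=4: (4 + 0) mod 6 = 4
i=5: (5 + 0) mod 6 = 5
Known residues: [1, 2, 3, 4, 5]; need a permutation of 0..5, so missing residue r = 0
Need (1 + s) mod 6 = 0; smallest s = (0 - 1) mod 6 = 5

Answer: 5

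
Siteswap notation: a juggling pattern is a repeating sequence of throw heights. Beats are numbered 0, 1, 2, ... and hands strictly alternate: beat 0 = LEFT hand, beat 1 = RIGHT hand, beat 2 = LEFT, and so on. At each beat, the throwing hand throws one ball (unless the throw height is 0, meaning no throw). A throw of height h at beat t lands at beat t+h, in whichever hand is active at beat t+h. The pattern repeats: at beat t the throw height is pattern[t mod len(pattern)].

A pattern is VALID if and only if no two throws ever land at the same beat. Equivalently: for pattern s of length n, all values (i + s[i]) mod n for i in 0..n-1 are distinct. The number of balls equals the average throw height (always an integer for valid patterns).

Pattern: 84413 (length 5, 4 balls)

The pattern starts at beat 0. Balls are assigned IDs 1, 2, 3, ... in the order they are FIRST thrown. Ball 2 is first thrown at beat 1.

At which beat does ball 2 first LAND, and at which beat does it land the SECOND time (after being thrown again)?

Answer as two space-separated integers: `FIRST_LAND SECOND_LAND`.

Answer: 5 13

Derivation:
Beat 0 (L): throw ball1 h=8 -> lands@8:L; in-air after throw: [b1@8:L]
Beat 1 (R): throw ball2 h=4 -> lands@5:R; in-air after throw: [b2@5:R b1@8:L]
Beat 2 (L): throw ball3 h=4 -> lands@6:L; in-air after throw: [b2@5:R b3@6:L b1@8:L]
Beat 3 (R): throw ball4 h=1 -> lands@4:L; in-air after throw: [b4@4:L b2@5:R b3@6:L b1@8:L]
Beat 4 (L): throw ball4 h=3 -> lands@7:R; in-air after throw: [b2@5:R b3@6:L b4@7:R b1@8:L]
Beat 5 (R): throw ball2 h=8 -> lands@13:R; in-air after throw: [b3@6:L b4@7:R b1@8:L b2@13:R]
Beat 6 (L): throw ball3 h=4 -> lands@10:L; in-air after throw: [b4@7:R b1@8:L b3@10:L b2@13:R]
Beat 7 (R): throw ball4 h=4 -> lands@11:R; in-air after throw: [b1@8:L b3@10:L b4@11:R b2@13:R]
Beat 8 (L): throw ball1 h=1 -> lands@9:R; in-air after throw: [b1@9:R b3@10:L b4@11:R b2@13:R]
Beat 9 (R): throw ball1 h=3 -> lands@12:L; in-air after throw: [b3@10:L b4@11:R b1@12:L b2@13:R]
Beat 10 (L): throw ball3 h=8 -> lands@18:L; in-air after throw: [b4@11:R b1@12:L b2@13:R b3@18:L]
Beat 11 (R): throw ball4 h=4 -> lands@15:R; in-air after throw: [b1@12:L b2@13:R b4@15:R b3@18:L]
Beat 12 (L): throw ball1 h=4 -> lands@16:L; in-air after throw: [b2@13:R b4@15:R b1@16:L b3@18:L]
Beat 13 (R): throw ball2 h=1 -> lands@14:L; in-air after throw: [b2@14:L b4@15:R b1@16:L b3@18:L]
Ball 2: thrown@1 h=4 -> first land @5; rethrown@5 h=8 -> second land @13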